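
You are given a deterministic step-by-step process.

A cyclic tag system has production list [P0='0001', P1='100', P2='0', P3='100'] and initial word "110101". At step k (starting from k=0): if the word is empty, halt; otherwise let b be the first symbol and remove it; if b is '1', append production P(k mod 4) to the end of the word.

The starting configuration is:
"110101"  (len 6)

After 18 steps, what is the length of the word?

k=0  "110101"  (len 6)
k=1  "101010001"  (len 9)
k=2  "01010001100"  (len 11)
k=3  "1010001100"  (len 10)
k=4  "010001100100"  (len 12)
k=5  "10001100100"  (len 11)
k=6  "0001100100100"  (len 13)
k=7  "001100100100"  (len 12)
k=8  "01100100100"  (len 11)
k=9  "1100100100"  (len 10)
k=10  "100100100100"  (len 12)
k=11  "001001001000"  (len 12)
k=12  "01001001000"  (len 11)
k=13  "1001001000"  (len 10)
k=14  "001001000100"  (len 12)
k=15  "01001000100"  (len 11)
k=16  "1001000100"  (len 10)
k=17  "0010001000001"  (len 13)
k=18  "010001000001"  (len 12)

12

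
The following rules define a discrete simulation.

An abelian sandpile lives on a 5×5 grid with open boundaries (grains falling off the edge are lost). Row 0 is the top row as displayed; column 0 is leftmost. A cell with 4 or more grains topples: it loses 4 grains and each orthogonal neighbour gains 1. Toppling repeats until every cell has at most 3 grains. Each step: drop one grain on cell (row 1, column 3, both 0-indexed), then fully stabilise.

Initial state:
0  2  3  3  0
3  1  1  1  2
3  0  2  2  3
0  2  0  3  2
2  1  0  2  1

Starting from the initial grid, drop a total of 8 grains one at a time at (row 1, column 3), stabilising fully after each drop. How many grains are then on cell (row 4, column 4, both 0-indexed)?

0) 0  2  3  3  0
3  1  1  1  2
3  0  2  2  3
0  2  0  3  2
2  1  0  2  1
1) 0  2  3  3  0
3  1  1  2  2
3  0  2  2  3
0  2  0  3  2
2  1  0  2  1
2) 0  2  3  3  0
3  1  1  3  2
3  0  2  2  3
0  2  0  3  2
2  1  0  2  1
3) 0  3  0  1  1
3  1  3  1  3
3  0  2  3  3
0  2  0  3  2
2  1  0  2  1
4) 0  3  0  1  1
3  1  3  2  3
3  0  2  3  3
0  2  0  3  2
2  1  0  2  1
5) 0  3  0  1  1
3  1  3  3  3
3  0  2  3  3
0  2  0  3  2
2  1  0  2  1
6) 0  3  1  2  2
3  2  1  3  1
3  1  0  3  2
0  2  2  1  0
2  1  0  3  2
7) 0  3  1  3  2
3  2  2  1  2
3  1  1  0  3
0  2  2  2  0
2  1  0  3  2
8) 0  3  1  3  2
3  2  2  2  2
3  1  1  0  3
0  2  2  2  0
2  1  0  3  2

2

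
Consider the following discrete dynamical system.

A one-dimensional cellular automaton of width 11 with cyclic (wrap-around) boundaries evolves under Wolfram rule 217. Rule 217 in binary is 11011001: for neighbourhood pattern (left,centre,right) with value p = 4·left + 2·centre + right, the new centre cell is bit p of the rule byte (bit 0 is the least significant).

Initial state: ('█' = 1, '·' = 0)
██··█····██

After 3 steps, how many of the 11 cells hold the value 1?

9

gen 0: ██··█····██
gen 1: ███··███·██
gen 2: ████·███·██
gen 3: ████·███·██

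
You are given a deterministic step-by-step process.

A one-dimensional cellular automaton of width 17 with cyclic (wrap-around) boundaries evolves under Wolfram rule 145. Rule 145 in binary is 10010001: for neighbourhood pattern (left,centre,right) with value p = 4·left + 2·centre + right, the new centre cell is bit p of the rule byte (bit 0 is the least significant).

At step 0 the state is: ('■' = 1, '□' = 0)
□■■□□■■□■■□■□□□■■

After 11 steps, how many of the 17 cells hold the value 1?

8

[0] □■■□□■■□■■□■□□□■■
[1] □□□■□□□□□□□□■■□□□
[2] ■■□□■■■■■■■□□□■■■
[3] ■□■□□■■■■■□■■□□■■
[4] □□□■□□■■■□□□□■□□■
[5] ■■□□■□□■□■■■□□■□□
[6] □□■□□■□□□□■□■□□■□
[7] ■□□■□□■■■□□□□■□□■
[8] □■□□■□□■□■■■□□■□□
[9] □□■□□■□□□□■□■□□■■
[10] ■□□■□□■■■□□□□■□□□
[11] □■□□■□□■□■■■□□■■□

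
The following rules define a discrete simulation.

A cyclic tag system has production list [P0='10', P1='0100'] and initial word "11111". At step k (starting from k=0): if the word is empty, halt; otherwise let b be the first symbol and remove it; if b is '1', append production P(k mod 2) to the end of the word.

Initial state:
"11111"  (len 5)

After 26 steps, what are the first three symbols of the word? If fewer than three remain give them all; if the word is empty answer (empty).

100

step 0: "11111"  (len 5)
step 1: "111110"  (len 6)
step 2: "111100100"  (len 9)
step 3: "1110010010"  (len 10)
step 4: "1100100100100"  (len 13)
step 5: "10010010010010"  (len 14)
step 6: "00100100100100100"  (len 17)
step 7: "0100100100100100"  (len 16)
step 8: "100100100100100"  (len 15)
step 9: "0010010010010010"  (len 16)
step 10: "010010010010010"  (len 15)
step 11: "10010010010010"  (len 14)
step 12: "00100100100100100"  (len 17)
step 13: "0100100100100100"  (len 16)
step 14: "100100100100100"  (len 15)
step 15: "0010010010010010"  (len 16)
step 16: "010010010010010"  (len 15)
step 17: "10010010010010"  (len 14)
step 18: "00100100100100100"  (len 17)
step 19: "0100100100100100"  (len 16)
step 20: "100100100100100"  (len 15)
step 21: "0010010010010010"  (len 16)
step 22: "010010010010010"  (len 15)
step 23: "10010010010010"  (len 14)
step 24: "00100100100100100"  (len 17)
step 25: "0100100100100100"  (len 16)
step 26: "100100100100100"  (len 15)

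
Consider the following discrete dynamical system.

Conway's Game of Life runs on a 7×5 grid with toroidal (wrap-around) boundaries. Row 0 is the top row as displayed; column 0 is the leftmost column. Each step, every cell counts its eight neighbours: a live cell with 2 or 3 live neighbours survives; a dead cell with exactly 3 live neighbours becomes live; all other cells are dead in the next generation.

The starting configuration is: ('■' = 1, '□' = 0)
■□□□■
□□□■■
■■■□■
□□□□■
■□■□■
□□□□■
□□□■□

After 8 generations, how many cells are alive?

t=0: ■□□□■
□□□■■
■■■□■
□□□□■
■□■□■
□□□□■
□□□■□
t=1: ■□□□□
□□■□□
□■■□□
□□■□□
■□□□■
■□□□■
■□□■□
t=2: □■□□■
□□■□□
□■■■□
■□■■□
■■□■■
□■□■□
■■□□□
t=3: □■■□□
■□□□□
□□□□■
□□□□□
□□□□□
□□□■□
□■□□■
t=4: □■■□□
■■□□□
□□□□□
□□□□□
□□□□□
□□□□□
■■□■□
t=5: □□□□■
■■■□□
□□□□□
□□□□□
□□□□□
□□□□□
■■□□□
t=6: □□■□■
■■□□□
□■□□□
□□□□□
□□□□□
□□□□□
■□□□□
t=7: □□□□■
■■■□□
■■□□□
□□□□□
□□□□□
□□□□□
□□□□□
t=8: ■■□□□
□□■□■
■□■□□
□□□□□
□□□□□
□□□□□
□□□□□

6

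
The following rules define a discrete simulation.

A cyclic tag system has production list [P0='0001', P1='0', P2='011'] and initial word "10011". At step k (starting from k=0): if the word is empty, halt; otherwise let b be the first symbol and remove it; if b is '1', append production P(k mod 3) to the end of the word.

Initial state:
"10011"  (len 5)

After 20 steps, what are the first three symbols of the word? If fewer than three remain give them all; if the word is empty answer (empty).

step 0: "10011"  (len 5)
step 1: "00110001"  (len 8)
step 2: "0110001"  (len 7)
step 3: "110001"  (len 6)
step 4: "100010001"  (len 9)
step 5: "000100010"  (len 9)
step 6: "00100010"  (len 8)
step 7: "0100010"  (len 7)
step 8: "100010"  (len 6)
step 9: "00010011"  (len 8)
step 10: "0010011"  (len 7)
step 11: "010011"  (len 6)
step 12: "10011"  (len 5)
step 13: "00110001"  (len 8)
step 14: "0110001"  (len 7)
step 15: "110001"  (len 6)
step 16: "100010001"  (len 9)
step 17: "000100010"  (len 9)
step 18: "00100010"  (len 8)
step 19: "0100010"  (len 7)
step 20: "100010"  (len 6)

100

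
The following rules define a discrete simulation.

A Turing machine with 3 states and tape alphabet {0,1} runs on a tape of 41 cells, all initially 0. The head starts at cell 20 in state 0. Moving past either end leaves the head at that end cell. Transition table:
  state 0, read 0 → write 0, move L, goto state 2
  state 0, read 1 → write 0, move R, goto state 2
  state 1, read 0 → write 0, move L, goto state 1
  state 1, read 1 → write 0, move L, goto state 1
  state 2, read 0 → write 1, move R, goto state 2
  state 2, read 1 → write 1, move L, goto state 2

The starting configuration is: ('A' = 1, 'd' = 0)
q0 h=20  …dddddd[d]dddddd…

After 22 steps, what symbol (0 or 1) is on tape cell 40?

0

0) q0 h=20  …dddddd[d]dddddd…
1) q2 h=19  …dddddd[d]dddddd…
2) q2 h=20  …dddddA[d]dddddd…
3) q2 h=21  …ddddAA[d]dddddd…
4) q2 h=22  …dddAAA[d]dddddd…
5) q2 h=23  …ddAAAA[d]dddddd…
6) q2 h=24  …dAAAAA[d]dddddd…
7) q2 h=25  …AAAAAA[d]dddddd…
8) q2 h=26  …AAAAAA[d]dddddd…
9) q2 h=27  …AAAAAA[d]dddddd…
10) q2 h=28  …AAAAAA[d]dddddd…
11) q2 h=29  …AAAAAA[d]dddddd…
12) q2 h=30  …AAAAAA[d]dddddd…
13) q2 h=31  …AAAAAA[d]dddddd…
14) q2 h=32  …AAAAAA[d]dddddd…
15) q2 h=33  …AAAAAA[d]dddddd…
16) q2 h=34  …AAAAAA[d]dddddd|
17) q2 h=35  …AAAAAA[d]ddddd|
18) q2 h=36  …AAAAAA[d]dddd|
19) q2 h=37  …AAAAAA[d]ddd|
20) q2 h=38  …AAAAAA[d]dd|
21) q2 h=39  …AAAAAA[d]d|
22) q2 h=40  …AAAAAA[d]|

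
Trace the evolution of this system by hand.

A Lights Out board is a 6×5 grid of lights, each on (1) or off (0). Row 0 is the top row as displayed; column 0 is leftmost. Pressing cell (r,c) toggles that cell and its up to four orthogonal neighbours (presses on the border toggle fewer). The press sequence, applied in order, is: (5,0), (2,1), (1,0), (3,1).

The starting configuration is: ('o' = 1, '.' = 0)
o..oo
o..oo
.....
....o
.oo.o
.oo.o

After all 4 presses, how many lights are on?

t=0: o..oo
o..oo
.....
....o
.oo.o
.oo.o
t=1: o..oo
o..oo
.....
....o
ooo.o
o.o.o
t=2: o..oo
oo.oo
ooo..
.o..o
ooo.o
o.o.o
t=3: ...oo
...oo
.oo..
.o..o
ooo.o
o.o.o
t=4: ...oo
...oo
..o..
o.o.o
o.o.o
o.o.o

14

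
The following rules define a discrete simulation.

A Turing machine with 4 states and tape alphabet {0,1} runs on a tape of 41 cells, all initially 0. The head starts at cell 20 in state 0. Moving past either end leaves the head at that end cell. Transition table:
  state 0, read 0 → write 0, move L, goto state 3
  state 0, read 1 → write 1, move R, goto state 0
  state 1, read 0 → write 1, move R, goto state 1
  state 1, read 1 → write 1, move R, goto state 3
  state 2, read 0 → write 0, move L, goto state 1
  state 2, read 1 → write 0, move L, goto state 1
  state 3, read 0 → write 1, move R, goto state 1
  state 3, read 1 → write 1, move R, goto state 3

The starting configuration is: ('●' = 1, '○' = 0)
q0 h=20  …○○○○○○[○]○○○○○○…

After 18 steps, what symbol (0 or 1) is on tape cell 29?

k=0  q0 h=20  …○○○○○○[○]○○○○○○…
k=1  q3 h=19  …○○○○○○[○]○○○○○○…
k=2  q1 h=20  …○○○○○●[○]○○○○○○…
k=3  q1 h=21  …○○○○●●[○]○○○○○○…
k=4  q1 h=22  …○○○●●●[○]○○○○○○…
k=5  q1 h=23  …○○●●●●[○]○○○○○○…
k=6  q1 h=24  …○●●●●●[○]○○○○○○…
k=7  q1 h=25  …●●●●●●[○]○○○○○○…
k=8  q1 h=26  …●●●●●●[○]○○○○○○…
k=9  q1 h=27  …●●●●●●[○]○○○○○○…
k=10  q1 h=28  …●●●●●●[○]○○○○○○…
k=11  q1 h=29  …●●●●●●[○]○○○○○○…
k=12  q1 h=30  …●●●●●●[○]○○○○○○…
k=13  q1 h=31  …●●●●●●[○]○○○○○○…
k=14  q1 h=32  …●●●●●●[○]○○○○○○…
k=15  q1 h=33  …●●●●●●[○]○○○○○○…
k=16  q1 h=34  …●●●●●●[○]○○○○○○|
k=17  q1 h=35  …●●●●●●[○]○○○○○|
k=18  q1 h=36  …●●●●●●[○]○○○○|

1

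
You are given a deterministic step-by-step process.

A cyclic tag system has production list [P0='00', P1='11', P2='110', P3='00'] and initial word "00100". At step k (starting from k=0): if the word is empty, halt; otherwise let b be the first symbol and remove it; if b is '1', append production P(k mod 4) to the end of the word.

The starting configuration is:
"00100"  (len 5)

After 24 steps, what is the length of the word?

step 0: "00100"  (len 5)
step 1: "0100"  (len 4)
step 2: "100"  (len 3)
step 3: "00110"  (len 5)
step 4: "0110"  (len 4)
step 5: "110"  (len 3)
step 6: "1011"  (len 4)
step 7: "011110"  (len 6)
step 8: "11110"  (len 5)
step 9: "111000"  (len 6)
step 10: "1100011"  (len 7)
step 11: "100011110"  (len 9)
step 12: "0001111000"  (len 10)
step 13: "001111000"  (len 9)
step 14: "01111000"  (len 8)
step 15: "1111000"  (len 7)
step 16: "11100000"  (len 8)
step 17: "110000000"  (len 9)
step 18: "1000000011"  (len 10)
step 19: "000000011110"  (len 12)
step 20: "00000011110"  (len 11)
step 21: "0000011110"  (len 10)
step 22: "000011110"  (len 9)
step 23: "00011110"  (len 8)
step 24: "0011110"  (len 7)

7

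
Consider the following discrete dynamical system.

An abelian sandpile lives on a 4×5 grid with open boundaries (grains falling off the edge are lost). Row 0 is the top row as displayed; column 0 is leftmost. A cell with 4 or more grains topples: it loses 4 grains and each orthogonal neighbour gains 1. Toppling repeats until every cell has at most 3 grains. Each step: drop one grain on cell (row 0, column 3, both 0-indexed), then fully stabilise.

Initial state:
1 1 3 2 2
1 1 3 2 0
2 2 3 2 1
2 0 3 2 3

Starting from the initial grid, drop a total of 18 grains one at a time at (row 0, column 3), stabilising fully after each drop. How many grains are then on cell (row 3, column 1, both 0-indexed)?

step 0: 1 1 3 2 2
1 1 3 2 0
2 2 3 2 1
2 0 3 2 3
step 1: 1 1 3 3 2
1 1 3 2 0
2 2 3 2 1
2 0 3 2 3
step 2: 1 2 1 2 3
1 2 2 1 1
2 3 2 1 3
2 1 1 1 0
step 3: 1 2 1 3 3
1 2 2 1 1
2 3 2 1 3
2 1 1 1 0
step 4: 1 2 2 1 0
1 2 2 2 2
2 3 2 1 3
2 1 1 1 0
step 5: 1 2 2 2 0
1 2 2 2 2
2 3 2 1 3
2 1 1 1 0
step 6: 1 2 2 3 0
1 2 2 2 2
2 3 2 1 3
2 1 1 1 0
step 7: 1 2 3 0 1
1 2 2 3 2
2 3 2 1 3
2 1 1 1 0
step 8: 1 2 3 1 1
1 2 2 3 2
2 3 2 1 3
2 1 1 1 0
step 9: 1 2 3 2 1
1 2 2 3 2
2 3 2 1 3
2 1 1 1 0
step 10: 1 2 3 3 1
1 2 2 3 2
2 3 2 1 3
2 1 1 1 0
step 11: 1 3 1 2 2
1 3 0 1 3
2 3 3 2 3
2 1 1 1 0
step 12: 1 3 1 3 2
1 3 0 1 3
2 3 3 2 3
2 1 1 1 0
step 13: 1 3 2 0 3
1 3 0 2 3
2 3 3 2 3
2 1 1 1 0
step 14: 1 3 2 1 3
1 3 0 2 3
2 3 3 2 3
2 1 1 1 0
step 15: 1 3 2 2 3
1 3 0 2 3
2 3 3 2 3
2 1 1 1 0
step 16: 1 3 2 3 3
1 3 0 2 3
2 3 3 2 3
2 1 1 1 0
step 17: 2 1 1 3 1
2 2 0 2 2
3 1 2 1 1
2 2 2 2 1
step 18: 2 1 2 0 2
2 2 0 3 2
3 1 2 1 1
2 2 2 2 1

2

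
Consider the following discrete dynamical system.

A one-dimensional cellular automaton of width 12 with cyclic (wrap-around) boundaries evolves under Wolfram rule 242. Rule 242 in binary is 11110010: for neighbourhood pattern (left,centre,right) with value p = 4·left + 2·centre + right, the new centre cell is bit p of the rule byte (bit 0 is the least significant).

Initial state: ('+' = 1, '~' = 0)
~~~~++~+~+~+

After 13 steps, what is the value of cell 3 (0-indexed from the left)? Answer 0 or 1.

gen 0: ~~~~++~+~+~+
gen 1: +~~+~++~+~+~
gen 2: ~++~+~++~+~+
gen 3: +~++~+~++~+~
gen 4: ~+~++~+~++~+
gen 5: +~+~++~+~++~
gen 6: ~+~+~++~+~++
gen 7: +~+~+~++~+~+
gen 8: ++~+~+~++~+~
gen 9: ~++~+~+~++~+
gen 10: +~++~+~+~++~
gen 11: ~+~++~+~+~++
gen 12: +~+~++~+~+~+
gen 13: ++~+~++~+~+~

1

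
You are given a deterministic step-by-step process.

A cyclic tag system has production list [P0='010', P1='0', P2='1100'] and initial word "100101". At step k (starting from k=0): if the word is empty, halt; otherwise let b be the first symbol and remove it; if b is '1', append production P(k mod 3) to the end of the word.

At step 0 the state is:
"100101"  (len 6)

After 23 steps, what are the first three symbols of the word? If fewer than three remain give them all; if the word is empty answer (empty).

gen 0: "100101"  (len 6)
gen 1: "00101010"  (len 8)
gen 2: "0101010"  (len 7)
gen 3: "101010"  (len 6)
gen 4: "01010010"  (len 8)
gen 5: "1010010"  (len 7)
gen 6: "0100101100"  (len 10)
gen 7: "100101100"  (len 9)
gen 8: "001011000"  (len 9)
gen 9: "01011000"  (len 8)
gen 10: "1011000"  (len 7)
gen 11: "0110000"  (len 7)
gen 12: "110000"  (len 6)
gen 13: "10000010"  (len 8)
gen 14: "00000100"  (len 8)
gen 15: "0000100"  (len 7)
gen 16: "000100"  (len 6)
gen 17: "00100"  (len 5)
gen 18: "0100"  (len 4)
gen 19: "100"  (len 3)
gen 20: "000"  (len 3)
gen 21: "00"  (len 2)
gen 22: "0"  (len 1)
gen 23: (halted — word empty)

(empty)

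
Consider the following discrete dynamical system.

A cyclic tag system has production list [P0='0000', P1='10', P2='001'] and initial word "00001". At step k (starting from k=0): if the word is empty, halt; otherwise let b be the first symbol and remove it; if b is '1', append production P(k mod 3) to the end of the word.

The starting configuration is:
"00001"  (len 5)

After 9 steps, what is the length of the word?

k=0  "00001"  (len 5)
k=1  "0001"  (len 4)
k=2  "001"  (len 3)
k=3  "01"  (len 2)
k=4  "1"  (len 1)
k=5  "10"  (len 2)
k=6  "0001"  (len 4)
k=7  "001"  (len 3)
k=8  "01"  (len 2)
k=9  "1"  (len 1)

1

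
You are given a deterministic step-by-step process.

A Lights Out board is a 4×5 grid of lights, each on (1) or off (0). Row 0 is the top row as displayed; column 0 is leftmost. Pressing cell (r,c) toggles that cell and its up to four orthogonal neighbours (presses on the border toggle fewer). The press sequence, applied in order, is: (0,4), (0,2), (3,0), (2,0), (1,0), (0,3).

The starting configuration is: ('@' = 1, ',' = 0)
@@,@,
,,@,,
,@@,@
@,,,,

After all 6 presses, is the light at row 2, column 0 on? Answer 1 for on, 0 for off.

t=0: @@,@,
,,@,,
,@@,@
@,,,,
t=1: @@,,@
,,@,@
,@@,@
@,,,,
t=2: @,@@@
,,,,@
,@@,@
@,,,,
t=3: @,@@@
,,,,@
@@@,@
,@,,,
t=4: @,@@@
@,,,@
,,@,@
@@,,,
t=5: ,,@@@
,@,,@
@,@,@
@@,,,
t=6: ,,,,,
,@,@@
@,@,@
@@,,,

1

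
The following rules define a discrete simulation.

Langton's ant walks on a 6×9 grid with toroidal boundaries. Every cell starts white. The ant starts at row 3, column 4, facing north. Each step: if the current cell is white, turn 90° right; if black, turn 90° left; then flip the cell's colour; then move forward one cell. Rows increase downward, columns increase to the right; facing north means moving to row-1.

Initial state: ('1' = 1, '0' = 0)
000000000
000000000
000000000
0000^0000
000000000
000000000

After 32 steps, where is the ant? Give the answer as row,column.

5,2

gen 0: 000000000
000000000
000000000
0000^0000
000000000
000000000
gen 1: 000000000
000000000
000000000
00001>000
000000000
000000000
gen 2: 000000000
000000000
000000000
000011000
00000v000
000000000
gen 3: 000000000
000000000
000000000
000011000
0000<1000
000000000
gen 4: 000000000
000000000
000000000
0000^1000
000011000
000000000
gen 5: 000000000
000000000
000000000
000<01000
000011000
000000000
gen 6: 000000000
000000000
000^00000
000101000
000011000
000000000
gen 7: 000000000
000000000
0001>0000
000101000
000011000
000000000
gen 8: 000000000
000000000
000110000
0001v1000
000011000
000000000
gen 9: 000000000
000000000
000110000
000<11000
000011000
000000000
gen 10: 000000000
000000000
000110000
000011000
000v11000
000000000
gen 11: 000000000
000000000
000110000
000011000
00<111000
000000000
gen 12: 000000000
000000000
000110000
00^011000
001111000
000000000
gen 13: 000000000
000000000
000110000
001>11000
001111000
000000000
gen 14: 000000000
000000000
000110000
001111000
001v11000
000000000
gen 15: 000000000
000000000
000110000
001111000
0010>1000
000000000
gen 16: 000000000
000000000
000110000
0011^1000
001001000
000000000
gen 17: 000000000
000000000
000110000
001<01000
001001000
000000000
gen 18: 000000000
000000000
000110000
001001000
001v01000
000000000
gen 19: 000000000
000000000
000110000
001001000
00<101000
000000000
gen 20: 000000000
000000000
000110000
001001000
000101000
00v000000
gen 21: 000000000
000000000
000110000
001001000
000101000
0<1000000
gen 22: 000000000
000000000
000110000
001001000
0^0101000
011000000
gen 23: 000000000
000000000
000110000
001001000
01>101000
011000000
gen 24: 000000000
000000000
000110000
001001000
011101000
01v000000
gen 25: 000000000
000000000
000110000
001001000
011101000
010>00000
gen 26: 000v00000
000000000
000110000
001001000
011101000
010100000
gen 27: 00<100000
000000000
000110000
001001000
011101000
010100000
gen 28: 001100000
000000000
000110000
001001000
011101000
01^100000
gen 29: 001100000
000000000
000110000
001001000
011101000
011>00000
gen 30: 001100000
000000000
000110000
001001000
011^01000
011000000
gen 31: 001100000
000000000
000110000
001001000
01<001000
011000000
gen 32: 001100000
000000000
000110000
001001000
010001000
01v000000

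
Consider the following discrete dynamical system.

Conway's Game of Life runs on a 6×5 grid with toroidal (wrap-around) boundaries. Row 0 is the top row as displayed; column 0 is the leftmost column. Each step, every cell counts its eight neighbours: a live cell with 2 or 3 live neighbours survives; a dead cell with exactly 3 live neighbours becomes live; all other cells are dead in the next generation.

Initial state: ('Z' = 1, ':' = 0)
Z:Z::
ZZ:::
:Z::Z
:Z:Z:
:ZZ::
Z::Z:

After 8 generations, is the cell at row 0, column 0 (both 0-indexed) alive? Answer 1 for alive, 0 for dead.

0

gen 0: Z:Z::
ZZ:::
:Z::Z
:Z:Z:
:ZZ::
Z::Z:
gen 1: Z:Z::
::Z:Z
:Z::Z
:Z:Z:
ZZ:ZZ
Z::ZZ
gen 2: Z:Z::
::Z:Z
:Z::Z
:Z:Z:
:Z:::
:::::
gen 3: :Z:Z:
::Z:Z
:Z::Z
:Z:::
::Z::
:Z:::
gen 4: ZZ:Z:
:ZZ:Z
:ZZZ:
ZZZ::
:ZZ::
:Z:::
gen 5: :::ZZ
::::Z
::::Z
Z::::
:::::
:::::
gen 6: :::ZZ
Z:::Z
Z:::Z
:::::
:::::
:::::
gen 7: Z::ZZ
:::::
Z:::Z
:::::
:::::
:::::
gen 8: ::::Z
:::Z:
:::::
:::::
:::::
::::Z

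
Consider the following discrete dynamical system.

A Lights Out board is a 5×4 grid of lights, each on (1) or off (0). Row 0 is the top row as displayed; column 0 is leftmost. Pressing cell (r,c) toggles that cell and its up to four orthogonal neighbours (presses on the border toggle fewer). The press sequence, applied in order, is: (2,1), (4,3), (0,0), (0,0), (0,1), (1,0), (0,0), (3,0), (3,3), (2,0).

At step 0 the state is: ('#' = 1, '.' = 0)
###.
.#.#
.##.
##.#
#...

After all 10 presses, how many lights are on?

k=0  ###.
.#.#
.##.
##.#
#...
k=1  ###.
...#
#...
#..#
#...
k=2  ###.
...#
#...
#...
#.##
k=3  ..#.
#..#
#...
#...
#.##
k=4  ###.
...#
#...
#...
#.##
k=5  ....
.#.#
#...
#...
#.##
k=6  #...
#..#
....
#...
#.##
k=7  .#..
...#
....
#...
#.##
k=8  .#..
...#
#...
.#..
..##
k=9  .#..
...#
#..#
.###
..#.
k=10  .#..
#..#
.#.#
####
..#.

10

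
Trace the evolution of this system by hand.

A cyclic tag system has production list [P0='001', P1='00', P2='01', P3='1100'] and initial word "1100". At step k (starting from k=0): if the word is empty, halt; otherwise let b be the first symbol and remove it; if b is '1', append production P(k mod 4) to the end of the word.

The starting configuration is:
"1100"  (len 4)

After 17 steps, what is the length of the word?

6

[0] "1100"  (len 4)
[1] "100001"  (len 6)
[2] "0000100"  (len 7)
[3] "000100"  (len 6)
[4] "00100"  (len 5)
[5] "0100"  (len 4)
[6] "100"  (len 3)
[7] "0001"  (len 4)
[8] "001"  (len 3)
[9] "01"  (len 2)
[10] "1"  (len 1)
[11] "01"  (len 2)
[12] "1"  (len 1)
[13] "001"  (len 3)
[14] "01"  (len 2)
[15] "1"  (len 1)
[16] "1100"  (len 4)
[17] "100001"  (len 6)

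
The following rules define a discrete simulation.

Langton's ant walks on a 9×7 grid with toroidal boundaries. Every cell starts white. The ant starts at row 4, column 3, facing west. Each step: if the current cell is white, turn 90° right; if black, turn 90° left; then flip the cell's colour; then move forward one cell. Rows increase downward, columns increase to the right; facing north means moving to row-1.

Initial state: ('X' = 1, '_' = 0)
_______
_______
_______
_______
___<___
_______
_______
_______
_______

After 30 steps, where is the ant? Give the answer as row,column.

5,4

gen 0: _______
_______
_______
_______
___<___
_______
_______
_______
_______
gen 1: _______
_______
_______
___^___
___X___
_______
_______
_______
_______
gen 2: _______
_______
_______
___X>__
___X___
_______
_______
_______
_______
gen 3: _______
_______
_______
___XX__
___Xv__
_______
_______
_______
_______
gen 4: _______
_______
_______
___XX__
___<X__
_______
_______
_______
_______
gen 5: _______
_______
_______
___XX__
____X__
___v___
_______
_______
_______
gen 6: _______
_______
_______
___XX__
____X__
__<X___
_______
_______
_______
gen 7: _______
_______
_______
___XX__
__^_X__
__XX___
_______
_______
_______
gen 8: _______
_______
_______
___XX__
__X>X__
__XX___
_______
_______
_______
gen 9: _______
_______
_______
___XX__
__XXX__
__Xv___
_______
_______
_______
gen 10: _______
_______
_______
___XX__
__XXX__
__X_>__
_______
_______
_______
gen 11: _______
_______
_______
___XX__
__XXX__
__X_X__
____v__
_______
_______
gen 12: _______
_______
_______
___XX__
__XXX__
__X_X__
___<X__
_______
_______
gen 13: _______
_______
_______
___XX__
__XXX__
__X^X__
___XX__
_______
_______
gen 14: _______
_______
_______
___XX__
__XXX__
__XX>__
___XX__
_______
_______
gen 15: _______
_______
_______
___XX__
__XX^__
__XX___
___XX__
_______
_______
gen 16: _______
_______
_______
___XX__
__X<___
__XX___
___XX__
_______
_______
gen 17: _______
_______
_______
___XX__
__X____
__Xv___
___XX__
_______
_______
gen 18: _______
_______
_______
___XX__
__X____
__X_>__
___XX__
_______
_______
gen 19: _______
_______
_______
___XX__
__X____
__X_X__
___Xv__
_______
_______
gen 20: _______
_______
_______
___XX__
__X____
__X_X__
___X_>_
_______
_______
gen 21: _______
_______
_______
___XX__
__X____
__X_X__
___X_X_
_____v_
_______
gen 22: _______
_______
_______
___XX__
__X____
__X_X__
___X_X_
____<X_
_______
gen 23: _______
_______
_______
___XX__
__X____
__X_X__
___X^X_
____XX_
_______
gen 24: _______
_______
_______
___XX__
__X____
__X_X__
___XX>_
____XX_
_______
gen 25: _______
_______
_______
___XX__
__X____
__X_X^_
___XX__
____XX_
_______
gen 26: _______
_______
_______
___XX__
__X____
__X_XX>
___XX__
____XX_
_______
gen 27: _______
_______
_______
___XX__
__X____
__X_XXX
___XX_v
____XX_
_______
gen 28: _______
_______
_______
___XX__
__X____
__X_XXX
___XX<X
____XX_
_______
gen 29: _______
_______
_______
___XX__
__X____
__X_X^X
___XXXX
____XX_
_______
gen 30: _______
_______
_______
___XX__
__X____
__X_<_X
___XXXX
____XX_
_______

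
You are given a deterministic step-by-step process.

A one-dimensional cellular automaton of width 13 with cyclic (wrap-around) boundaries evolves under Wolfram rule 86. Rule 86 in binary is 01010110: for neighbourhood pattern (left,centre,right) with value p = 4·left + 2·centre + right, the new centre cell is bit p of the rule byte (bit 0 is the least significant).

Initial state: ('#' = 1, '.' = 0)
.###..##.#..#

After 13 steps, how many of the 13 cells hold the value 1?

k=0  .###..##.#..#
k=1  ...###.#.####
k=2  #.#..#.#....#
k=3  #.####.##..#.
k=4  #....#..####.
k=5  ##..####...#.
k=6  .###...##.##.
k=7  #..##.#.#..##
k=8  ###.#.#.###..
k=9  ..#.#.#...###
k=10  ###.#.##.#..#
k=11  ..#.#..#.###.
k=12  .##.####...##
k=13  ..#....##.#.#

5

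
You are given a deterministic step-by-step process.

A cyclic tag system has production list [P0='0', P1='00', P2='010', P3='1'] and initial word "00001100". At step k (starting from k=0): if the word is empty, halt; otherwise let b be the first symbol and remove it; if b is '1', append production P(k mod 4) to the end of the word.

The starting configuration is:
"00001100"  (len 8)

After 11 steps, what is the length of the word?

0

gen 0: "00001100"  (len 8)
gen 1: "0001100"  (len 7)
gen 2: "001100"  (len 6)
gen 3: "01100"  (len 5)
gen 4: "1100"  (len 4)
gen 5: "1000"  (len 4)
gen 6: "00000"  (len 5)
gen 7: "0000"  (len 4)
gen 8: "000"  (len 3)
gen 9: "00"  (len 2)
gen 10: "0"  (len 1)
gen 11: (halted — word empty)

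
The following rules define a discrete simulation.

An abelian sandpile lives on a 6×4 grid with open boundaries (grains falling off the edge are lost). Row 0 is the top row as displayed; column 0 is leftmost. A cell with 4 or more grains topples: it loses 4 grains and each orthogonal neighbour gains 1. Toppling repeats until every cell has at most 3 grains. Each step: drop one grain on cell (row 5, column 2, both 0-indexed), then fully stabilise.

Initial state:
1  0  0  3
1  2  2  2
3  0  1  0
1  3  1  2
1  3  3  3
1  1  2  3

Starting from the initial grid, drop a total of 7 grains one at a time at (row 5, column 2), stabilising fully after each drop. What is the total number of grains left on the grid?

38

gen 0: 1  0  0  3
1  2  2  2
3  0  1  0
1  3  1  2
1  3  3  3
1  1  2  3
gen 1: 1  0  0  3
1  2  2  2
3  0  1  0
1  3  1  2
1  3  3  3
1  1  3  3
gen 2: 1  0  0  3
1  2  2  2
3  1  1  0
2  0  3  3
2  1  2  1
1  3  2  1
gen 3: 1  0  0  3
1  2  2  2
3  1  1  0
2  0  3  3
2  1  2  1
1  3  3  1
gen 4: 1  0  0  3
1  2  2  2
3  1  1  0
2  0  3  3
2  2  3  1
2  0  1  2
gen 5: 1  0  0  3
1  2  2  2
3  1  1  0
2  0  3  3
2  2  3  1
2  0  2  2
gen 6: 1  0  0  3
1  2  2  2
3  1  1  0
2  0  3  3
2  2  3  1
2  0  3  2
gen 7: 1  0  0  3
1  2  2  2
3  1  2  1
2  1  1  0
2  3  1  3
2  1  1  3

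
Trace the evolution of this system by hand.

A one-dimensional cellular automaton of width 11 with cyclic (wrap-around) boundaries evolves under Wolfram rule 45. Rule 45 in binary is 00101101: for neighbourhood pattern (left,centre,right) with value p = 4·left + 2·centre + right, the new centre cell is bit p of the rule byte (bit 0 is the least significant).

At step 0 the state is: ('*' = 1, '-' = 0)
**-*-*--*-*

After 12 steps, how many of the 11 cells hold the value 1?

6

step 0: **-*-*--*-*
step 1: --****--***
step 2: --*-----*--
step 3: *-*-***-*-*
step 4: -****--****
step 5: **-----*---
step 6: *--***-*-*-
step 7: *--*--*****
step 8: ---*--*----
step 9: **-*--*-***
step 10: --**--***--
step 11: *-*---*---*
step 12: -**-*-*-*-*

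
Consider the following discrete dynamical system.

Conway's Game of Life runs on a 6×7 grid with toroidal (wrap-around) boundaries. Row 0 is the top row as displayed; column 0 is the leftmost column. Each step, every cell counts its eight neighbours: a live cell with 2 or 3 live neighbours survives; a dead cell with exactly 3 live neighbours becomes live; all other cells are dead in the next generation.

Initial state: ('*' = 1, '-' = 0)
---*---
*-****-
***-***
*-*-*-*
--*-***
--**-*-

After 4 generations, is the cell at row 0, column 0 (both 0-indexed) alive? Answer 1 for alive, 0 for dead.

gen 0: ---*---
*-****-
***-***
*-*-*-*
--*-***
--**-*-
gen 1: -*---**
*------
-------
--*----
*-*----
--*--**
gen 2: -*---*-
*-----*
-------
-*-----
--**--*
--*--*-
gen 3: **---*-
*-----*
*------
--*----
-***---
-******
gen 4: ---*---
-------
**----*
--**---
*----*-
-----**

0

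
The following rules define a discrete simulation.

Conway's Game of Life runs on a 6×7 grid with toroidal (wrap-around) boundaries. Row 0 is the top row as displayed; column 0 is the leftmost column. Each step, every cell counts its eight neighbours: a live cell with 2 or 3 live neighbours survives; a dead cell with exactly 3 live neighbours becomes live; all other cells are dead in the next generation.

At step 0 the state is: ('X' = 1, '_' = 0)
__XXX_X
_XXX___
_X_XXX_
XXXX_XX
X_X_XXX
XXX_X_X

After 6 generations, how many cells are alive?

step 0: __XXX_X
_XXX___
_X_XXX_
XXXX_XX
X_X_XXX
XXX_X_X
step 1: ____X_X
XX_____
_____X_
_______
_______
_______
step 2: X______
X____XX
_______
_______
_______
_______
step 3: X______
X_____X
______X
_______
_______
_______
step 4: X_____X
X_____X
X_____X
_______
_______
_______
step 5: X_____X
_X___X_
X_____X
_______
_______
_______
step 6: X_____X
_X___X_
X_____X
_______
_______
_______

6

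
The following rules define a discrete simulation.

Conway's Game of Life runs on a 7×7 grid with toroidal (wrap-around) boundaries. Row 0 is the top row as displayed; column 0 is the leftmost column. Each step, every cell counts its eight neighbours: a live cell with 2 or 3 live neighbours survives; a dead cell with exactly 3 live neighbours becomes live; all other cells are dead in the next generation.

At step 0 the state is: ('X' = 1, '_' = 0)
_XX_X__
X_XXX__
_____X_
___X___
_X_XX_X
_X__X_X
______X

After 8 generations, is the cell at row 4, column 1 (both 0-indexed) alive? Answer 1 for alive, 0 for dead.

0) _XX_X__
X_XXX__
_____X_
___X___
_X_XX_X
_X__X_X
______X
1) XXX_XX_
__X_XX_
__X____
__XX_X_
___XX__
__XXX_X
_XXX___
2) X____XX
__X_XXX
_XX__X_
__X____
_______
_X___X_
______X
3) X___X__
__XXX__
_XX_XXX
_XX____
_______
_______
_______
4) ____X__
X_X___X
X___XX_
XXXX_X_
_______
_______
_______
5) _______
XX_XX_X
____XX_
XXXX_X_
_XX____
_______
_______
6) X______
X__XX_X
_______
X__X_XX
X__X___
_______
_______
7) X_____X
X_____X
___X___
X___X_X
X___X__
_______
_______
8) X_____X
X_____X
_____X_
X__XXXX
X____XX
_______
_______

0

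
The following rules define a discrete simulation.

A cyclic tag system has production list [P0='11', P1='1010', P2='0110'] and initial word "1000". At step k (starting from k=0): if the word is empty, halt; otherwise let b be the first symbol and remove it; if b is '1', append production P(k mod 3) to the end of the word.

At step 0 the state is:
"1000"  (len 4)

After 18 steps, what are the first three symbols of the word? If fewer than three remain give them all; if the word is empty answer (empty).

100

0) "1000"  (len 4)
1) "00011"  (len 5)
2) "0011"  (len 4)
3) "011"  (len 3)
4) "11"  (len 2)
5) "11010"  (len 5)
6) "10100110"  (len 8)
7) "010011011"  (len 9)
8) "10011011"  (len 8)
9) "00110110110"  (len 11)
10) "0110110110"  (len 10)
11) "110110110"  (len 9)
12) "101101100110"  (len 12)
13) "0110110011011"  (len 13)
14) "110110011011"  (len 12)
15) "101100110110110"  (len 15)
16) "0110011011011011"  (len 16)
17) "110011011011011"  (len 15)
18) "100110110110110110"  (len 18)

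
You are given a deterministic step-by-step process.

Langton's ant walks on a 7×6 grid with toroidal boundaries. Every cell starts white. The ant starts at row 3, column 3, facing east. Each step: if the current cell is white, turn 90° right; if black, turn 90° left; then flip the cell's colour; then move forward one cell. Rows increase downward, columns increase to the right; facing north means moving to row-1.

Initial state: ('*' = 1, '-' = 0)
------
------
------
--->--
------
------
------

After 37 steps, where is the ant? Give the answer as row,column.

2,5

t=0: ------
------
------
--->--
------
------
------
t=1: ------
------
------
---*--
---v--
------
------
t=2: ------
------
------
---*--
--<*--
------
------
t=3: ------
------
------
--^*--
--**--
------
------
t=4: ------
------
------
--*>--
--**--
------
------
t=5: ------
------
---^--
--*---
--**--
------
------
t=6: ------
------
---*>-
--*---
--**--
------
------
t=7: ------
------
---**-
--*-v-
--**--
------
------
t=8: ------
------
---**-
--*<*-
--**--
------
------
t=9: ------
------
---^*-
--***-
--**--
------
------
t=10: ------
------
--<-*-
--***-
--**--
------
------
t=11: ------
--^---
--*-*-
--***-
--**--
------
------
t=12: ------
--*>--
--*-*-
--***-
--**--
------
------
t=13: ------
--**--
--*v*-
--***-
--**--
------
------
t=14: ------
--**--
--<**-
--***-
--**--
------
------
t=15: ------
--**--
---**-
--v**-
--**--
------
------
t=16: ------
--**--
---**-
--->*-
--**--
------
------
t=17: ------
--**--
---^*-
----*-
--**--
------
------
t=18: ------
--**--
--<-*-
----*-
--**--
------
------
t=19: ------
--^*--
--*-*-
----*-
--**--
------
------
t=20: ------
-<-*--
--*-*-
----*-
--**--
------
------
t=21: -^----
-*-*--
--*-*-
----*-
--**--
------
------
t=22: -*>---
-*-*--
--*-*-
----*-
--**--
------
------
t=23: -**---
-*v*--
--*-*-
----*-
--**--
------
------
t=24: -**---
-<**--
--*-*-
----*-
--**--
------
------
t=25: -**---
--**--
-v*-*-
----*-
--**--
------
------
t=26: -**---
--**--
<**-*-
----*-
--**--
------
------
t=27: -**---
^-**--
***-*-
----*-
--**--
------
------
t=28: -**---
*>**--
***-*-
----*-
--**--
------
------
t=29: -**---
****--
*v*-*-
----*-
--**--
------
------
t=30: -**---
****--
*->-*-
----*-
--**--
------
------
t=31: -**---
**^*--
*---*-
----*-
--**--
------
------
t=32: -**---
*<-*--
*---*-
----*-
--**--
------
------
t=33: -**---
*--*--
*v--*-
----*-
--**--
------
------
t=34: -**---
*--*--
<*--*-
----*-
--**--
------
------
t=35: -**---
*--*--
-*--*-
v---*-
--**--
------
------
t=36: -**---
*--*--
-*--*-
*---*<
--**--
------
------
t=37: -**---
*--*--
-*--*^
*---**
--**--
------
------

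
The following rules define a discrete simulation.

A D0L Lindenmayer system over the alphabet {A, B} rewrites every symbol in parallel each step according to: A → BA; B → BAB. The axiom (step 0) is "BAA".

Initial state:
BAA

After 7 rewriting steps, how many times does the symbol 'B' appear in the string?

1364

t=0: BAA
t=1: BABBABA
t=2: BABBABABBABBABABBA
t=3: BABBABABBABBABABBABABBABBABABBABBABABBABABBABBA
t=4: BABBABABBABBABABBABABBABBABABBABBABABBABABBABBABABBABABBAB…BBABABBABABBABBABABBABBABABBABABBABBABABBABABBABBABABBABBA  (len 123)
t=5: BABBABABBABBABABBABABBABBABABBABBABABBABABBABBABABBABABBAB…BBABABBABABBABBABABBABABBABBABABBABBABABBABABBABBABABBABBA  (len 322)
t=6: BABBABABBABBABABBABABBABBABABBABBABABBABABBABBABABBABABBAB…BBABABBABABBABBABABBABABBABBABABBABBABABBABABBABBABABBABBA  (len 843)
t=7: BABBABABBABBABABBABABBABBABABBABBABABBABABBABBABABBABABBAB…BBABABBABABBABBABABBABABBABBABABBABBABABBABABBABBABABBABBA  (len 2207)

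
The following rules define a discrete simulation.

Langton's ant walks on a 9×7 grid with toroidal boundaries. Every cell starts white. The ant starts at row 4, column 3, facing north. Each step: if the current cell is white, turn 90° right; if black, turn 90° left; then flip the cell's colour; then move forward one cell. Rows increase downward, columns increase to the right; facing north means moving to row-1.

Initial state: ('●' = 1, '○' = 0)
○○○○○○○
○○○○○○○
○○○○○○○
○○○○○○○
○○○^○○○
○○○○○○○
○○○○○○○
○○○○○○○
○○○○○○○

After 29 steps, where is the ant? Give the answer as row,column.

[0] ○○○○○○○
○○○○○○○
○○○○○○○
○○○○○○○
○○○^○○○
○○○○○○○
○○○○○○○
○○○○○○○
○○○○○○○
[1] ○○○○○○○
○○○○○○○
○○○○○○○
○○○○○○○
○○○●>○○
○○○○○○○
○○○○○○○
○○○○○○○
○○○○○○○
[2] ○○○○○○○
○○○○○○○
○○○○○○○
○○○○○○○
○○○●●○○
○○○○v○○
○○○○○○○
○○○○○○○
○○○○○○○
[3] ○○○○○○○
○○○○○○○
○○○○○○○
○○○○○○○
○○○●●○○
○○○<●○○
○○○○○○○
○○○○○○○
○○○○○○○
[4] ○○○○○○○
○○○○○○○
○○○○○○○
○○○○○○○
○○○^●○○
○○○●●○○
○○○○○○○
○○○○○○○
○○○○○○○
[5] ○○○○○○○
○○○○○○○
○○○○○○○
○○○○○○○
○○<○●○○
○○○●●○○
○○○○○○○
○○○○○○○
○○○○○○○
[6] ○○○○○○○
○○○○○○○
○○○○○○○
○○^○○○○
○○●○●○○
○○○●●○○
○○○○○○○
○○○○○○○
○○○○○○○
[7] ○○○○○○○
○○○○○○○
○○○○○○○
○○●>○○○
○○●○●○○
○○○●●○○
○○○○○○○
○○○○○○○
○○○○○○○
[8] ○○○○○○○
○○○○○○○
○○○○○○○
○○●●○○○
○○●v●○○
○○○●●○○
○○○○○○○
○○○○○○○
○○○○○○○
[9] ○○○○○○○
○○○○○○○
○○○○○○○
○○●●○○○
○○<●●○○
○○○●●○○
○○○○○○○
○○○○○○○
○○○○○○○
[10] ○○○○○○○
○○○○○○○
○○○○○○○
○○●●○○○
○○○●●○○
○○v●●○○
○○○○○○○
○○○○○○○
○○○○○○○
[11] ○○○○○○○
○○○○○○○
○○○○○○○
○○●●○○○
○○○●●○○
○<●●●○○
○○○○○○○
○○○○○○○
○○○○○○○
[12] ○○○○○○○
○○○○○○○
○○○○○○○
○○●●○○○
○^○●●○○
○●●●●○○
○○○○○○○
○○○○○○○
○○○○○○○
[13] ○○○○○○○
○○○○○○○
○○○○○○○
○○●●○○○
○●>●●○○
○●●●●○○
○○○○○○○
○○○○○○○
○○○○○○○
[14] ○○○○○○○
○○○○○○○
○○○○○○○
○○●●○○○
○●●●●○○
○●v●●○○
○○○○○○○
○○○○○○○
○○○○○○○
[15] ○○○○○○○
○○○○○○○
○○○○○○○
○○●●○○○
○●●●●○○
○●○>●○○
○○○○○○○
○○○○○○○
○○○○○○○
[16] ○○○○○○○
○○○○○○○
○○○○○○○
○○●●○○○
○●●^●○○
○●○○●○○
○○○○○○○
○○○○○○○
○○○○○○○
[17] ○○○○○○○
○○○○○○○
○○○○○○○
○○●●○○○
○●<○●○○
○●○○●○○
○○○○○○○
○○○○○○○
○○○○○○○
[18] ○○○○○○○
○○○○○○○
○○○○○○○
○○●●○○○
○●○○●○○
○●v○●○○
○○○○○○○
○○○○○○○
○○○○○○○
[19] ○○○○○○○
○○○○○○○
○○○○○○○
○○●●○○○
○●○○●○○
○<●○●○○
○○○○○○○
○○○○○○○
○○○○○○○
[20] ○○○○○○○
○○○○○○○
○○○○○○○
○○●●○○○
○●○○●○○
○○●○●○○
○v○○○○○
○○○○○○○
○○○○○○○
[21] ○○○○○○○
○○○○○○○
○○○○○○○
○○●●○○○
○●○○●○○
○○●○●○○
<●○○○○○
○○○○○○○
○○○○○○○
[22] ○○○○○○○
○○○○○○○
○○○○○○○
○○●●○○○
○●○○●○○
^○●○●○○
●●○○○○○
○○○○○○○
○○○○○○○
[23] ○○○○○○○
○○○○○○○
○○○○○○○
○○●●○○○
○●○○●○○
●>●○●○○
●●○○○○○
○○○○○○○
○○○○○○○
[24] ○○○○○○○
○○○○○○○
○○○○○○○
○○●●○○○
○●○○●○○
●●●○●○○
●v○○○○○
○○○○○○○
○○○○○○○
[25] ○○○○○○○
○○○○○○○
○○○○○○○
○○●●○○○
○●○○●○○
●●●○●○○
●○>○○○○
○○○○○○○
○○○○○○○
[26] ○○○○○○○
○○○○○○○
○○○○○○○
○○●●○○○
○●○○●○○
●●●○●○○
●○●○○○○
○○v○○○○
○○○○○○○
[27] ○○○○○○○
○○○○○○○
○○○○○○○
○○●●○○○
○●○○●○○
●●●○●○○
●○●○○○○
○<●○○○○
○○○○○○○
[28] ○○○○○○○
○○○○○○○
○○○○○○○
○○●●○○○
○●○○●○○
●●●○●○○
●^●○○○○
○●●○○○○
○○○○○○○
[29] ○○○○○○○
○○○○○○○
○○○○○○○
○○●●○○○
○●○○●○○
●●●○●○○
●●>○○○○
○●●○○○○
○○○○○○○

6,2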